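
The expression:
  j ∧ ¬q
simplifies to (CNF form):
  j ∧ ¬q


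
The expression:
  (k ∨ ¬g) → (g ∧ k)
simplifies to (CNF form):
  g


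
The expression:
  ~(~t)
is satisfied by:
  {t: True}


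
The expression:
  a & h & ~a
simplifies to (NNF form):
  False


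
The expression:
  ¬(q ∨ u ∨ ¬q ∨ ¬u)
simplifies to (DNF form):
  False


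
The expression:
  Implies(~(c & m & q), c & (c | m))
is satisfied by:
  {c: True}


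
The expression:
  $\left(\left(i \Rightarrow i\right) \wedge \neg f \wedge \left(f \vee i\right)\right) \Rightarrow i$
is always true.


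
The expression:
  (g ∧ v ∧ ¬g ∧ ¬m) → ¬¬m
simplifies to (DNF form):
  True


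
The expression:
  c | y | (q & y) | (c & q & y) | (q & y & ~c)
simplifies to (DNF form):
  c | y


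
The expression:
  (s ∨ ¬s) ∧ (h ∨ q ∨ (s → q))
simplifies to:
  h ∨ q ∨ ¬s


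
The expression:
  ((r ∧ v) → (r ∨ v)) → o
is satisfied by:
  {o: True}


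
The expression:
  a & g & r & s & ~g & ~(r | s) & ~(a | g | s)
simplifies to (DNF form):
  False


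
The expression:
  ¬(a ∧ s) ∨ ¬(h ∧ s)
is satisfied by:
  {s: False, a: False, h: False}
  {h: True, s: False, a: False}
  {a: True, s: False, h: False}
  {h: True, a: True, s: False}
  {s: True, h: False, a: False}
  {h: True, s: True, a: False}
  {a: True, s: True, h: False}


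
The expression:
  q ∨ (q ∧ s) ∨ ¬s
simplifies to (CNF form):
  q ∨ ¬s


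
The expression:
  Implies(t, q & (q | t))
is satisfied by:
  {q: True, t: False}
  {t: False, q: False}
  {t: True, q: True}


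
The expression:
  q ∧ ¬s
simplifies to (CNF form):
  q ∧ ¬s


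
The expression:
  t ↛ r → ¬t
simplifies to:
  r ∨ ¬t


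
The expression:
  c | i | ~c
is always true.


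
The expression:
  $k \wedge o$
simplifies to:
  $k \wedge o$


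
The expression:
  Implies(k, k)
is always true.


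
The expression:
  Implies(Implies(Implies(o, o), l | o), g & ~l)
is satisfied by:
  {g: True, l: False, o: False}
  {g: False, l: False, o: False}
  {o: True, g: True, l: False}


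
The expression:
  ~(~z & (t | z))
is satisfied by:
  {z: True, t: False}
  {t: False, z: False}
  {t: True, z: True}


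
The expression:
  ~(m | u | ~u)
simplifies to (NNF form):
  False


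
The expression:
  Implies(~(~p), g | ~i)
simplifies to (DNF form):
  g | ~i | ~p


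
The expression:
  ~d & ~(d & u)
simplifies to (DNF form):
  ~d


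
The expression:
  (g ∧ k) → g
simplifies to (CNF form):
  True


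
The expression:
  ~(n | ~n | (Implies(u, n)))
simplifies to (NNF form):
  False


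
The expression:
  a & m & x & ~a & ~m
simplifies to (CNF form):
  False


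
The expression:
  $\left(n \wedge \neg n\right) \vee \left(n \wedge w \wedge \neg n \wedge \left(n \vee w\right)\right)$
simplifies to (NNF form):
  $\text{False}$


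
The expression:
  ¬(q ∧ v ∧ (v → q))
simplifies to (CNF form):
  ¬q ∨ ¬v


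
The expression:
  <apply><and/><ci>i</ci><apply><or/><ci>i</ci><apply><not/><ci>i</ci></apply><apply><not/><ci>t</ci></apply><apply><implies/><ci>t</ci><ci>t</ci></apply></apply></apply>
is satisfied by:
  {i: True}


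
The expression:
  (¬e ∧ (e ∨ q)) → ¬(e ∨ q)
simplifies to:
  e ∨ ¬q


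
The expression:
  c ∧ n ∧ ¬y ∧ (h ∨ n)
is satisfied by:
  {c: True, n: True, y: False}


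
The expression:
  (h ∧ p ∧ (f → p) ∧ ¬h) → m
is always true.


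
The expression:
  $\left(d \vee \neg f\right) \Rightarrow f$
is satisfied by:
  {f: True}


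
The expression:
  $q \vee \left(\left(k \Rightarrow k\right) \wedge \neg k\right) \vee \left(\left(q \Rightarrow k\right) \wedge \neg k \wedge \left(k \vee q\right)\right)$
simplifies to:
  $q \vee \neg k$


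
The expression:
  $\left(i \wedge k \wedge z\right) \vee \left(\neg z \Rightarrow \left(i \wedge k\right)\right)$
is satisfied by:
  {k: True, z: True, i: True}
  {k: True, z: True, i: False}
  {z: True, i: True, k: False}
  {z: True, i: False, k: False}
  {k: True, i: True, z: False}


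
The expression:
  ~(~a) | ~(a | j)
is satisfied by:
  {a: True, j: False}
  {j: False, a: False}
  {j: True, a: True}


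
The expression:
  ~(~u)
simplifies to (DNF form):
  u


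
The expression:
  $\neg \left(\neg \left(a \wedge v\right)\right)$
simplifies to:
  $a \wedge v$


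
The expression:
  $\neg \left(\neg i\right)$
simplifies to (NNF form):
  $i$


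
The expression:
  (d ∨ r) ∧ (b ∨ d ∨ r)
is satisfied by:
  {r: True, d: True}
  {r: True, d: False}
  {d: True, r: False}


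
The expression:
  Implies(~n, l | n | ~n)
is always true.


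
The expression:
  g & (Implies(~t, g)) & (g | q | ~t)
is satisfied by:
  {g: True}


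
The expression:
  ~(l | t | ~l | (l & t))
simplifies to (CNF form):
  False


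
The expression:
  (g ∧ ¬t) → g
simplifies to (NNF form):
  True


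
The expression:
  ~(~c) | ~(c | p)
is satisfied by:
  {c: True, p: False}
  {p: False, c: False}
  {p: True, c: True}


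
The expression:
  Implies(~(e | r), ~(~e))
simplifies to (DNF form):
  e | r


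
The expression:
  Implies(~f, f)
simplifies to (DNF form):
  f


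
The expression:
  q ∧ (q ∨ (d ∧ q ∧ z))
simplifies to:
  q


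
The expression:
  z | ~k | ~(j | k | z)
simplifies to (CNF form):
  z | ~k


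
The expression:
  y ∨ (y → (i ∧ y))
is always true.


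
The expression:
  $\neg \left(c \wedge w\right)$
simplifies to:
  $\neg c \vee \neg w$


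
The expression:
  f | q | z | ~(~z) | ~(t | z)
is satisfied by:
  {z: True, q: True, f: True, t: False}
  {z: True, q: True, f: False, t: False}
  {z: True, f: True, t: False, q: False}
  {z: True, f: False, t: False, q: False}
  {q: True, f: True, t: False, z: False}
  {q: True, f: False, t: False, z: False}
  {f: True, q: False, t: False, z: False}
  {f: False, q: False, t: False, z: False}
  {z: True, q: True, t: True, f: True}
  {z: True, q: True, t: True, f: False}
  {z: True, t: True, f: True, q: False}
  {z: True, t: True, f: False, q: False}
  {t: True, q: True, f: True, z: False}
  {t: True, q: True, f: False, z: False}
  {t: True, f: True, q: False, z: False}


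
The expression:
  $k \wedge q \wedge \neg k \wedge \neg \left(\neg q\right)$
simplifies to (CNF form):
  $\text{False}$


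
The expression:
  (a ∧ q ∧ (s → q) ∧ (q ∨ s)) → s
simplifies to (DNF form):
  s ∨ ¬a ∨ ¬q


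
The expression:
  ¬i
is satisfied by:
  {i: False}


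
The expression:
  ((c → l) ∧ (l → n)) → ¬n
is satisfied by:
  {c: True, n: False, l: False}
  {c: False, n: False, l: False}
  {l: True, c: True, n: False}
  {l: True, c: False, n: False}
  {n: True, c: True, l: False}


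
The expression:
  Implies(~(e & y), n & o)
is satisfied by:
  {n: True, y: True, e: True, o: True}
  {n: True, y: True, e: True, o: False}
  {n: True, y: True, o: True, e: False}
  {n: True, e: True, o: True, y: False}
  {n: True, e: False, o: True, y: False}
  {y: True, e: True, o: True, n: False}
  {y: True, e: True, o: False, n: False}


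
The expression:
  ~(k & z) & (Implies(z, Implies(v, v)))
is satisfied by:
  {k: False, z: False}
  {z: True, k: False}
  {k: True, z: False}


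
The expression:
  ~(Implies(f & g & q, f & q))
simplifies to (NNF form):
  False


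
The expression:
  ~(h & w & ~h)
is always true.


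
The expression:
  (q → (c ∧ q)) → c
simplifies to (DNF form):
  c ∨ q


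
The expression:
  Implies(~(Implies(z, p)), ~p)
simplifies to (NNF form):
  True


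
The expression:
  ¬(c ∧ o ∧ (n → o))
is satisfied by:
  {c: False, o: False}
  {o: True, c: False}
  {c: True, o: False}


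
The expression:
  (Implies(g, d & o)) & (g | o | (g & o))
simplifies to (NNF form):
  o & (d | ~g)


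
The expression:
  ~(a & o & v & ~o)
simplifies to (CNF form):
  True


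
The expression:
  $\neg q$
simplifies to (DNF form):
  $\neg q$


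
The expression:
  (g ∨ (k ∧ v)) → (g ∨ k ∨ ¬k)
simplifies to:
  True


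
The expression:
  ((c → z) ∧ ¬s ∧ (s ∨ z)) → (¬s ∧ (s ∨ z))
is always true.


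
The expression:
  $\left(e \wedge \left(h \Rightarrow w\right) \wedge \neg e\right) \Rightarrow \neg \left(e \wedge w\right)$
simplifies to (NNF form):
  $\text{True}$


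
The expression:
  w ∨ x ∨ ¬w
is always true.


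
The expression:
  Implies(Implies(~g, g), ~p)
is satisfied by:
  {p: False, g: False}
  {g: True, p: False}
  {p: True, g: False}


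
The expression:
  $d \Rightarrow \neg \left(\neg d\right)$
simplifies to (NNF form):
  $\text{True}$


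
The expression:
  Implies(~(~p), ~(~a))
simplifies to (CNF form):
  a | ~p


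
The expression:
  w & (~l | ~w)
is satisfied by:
  {w: True, l: False}


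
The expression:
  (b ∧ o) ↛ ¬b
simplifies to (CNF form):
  b ∧ o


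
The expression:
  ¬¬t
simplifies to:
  t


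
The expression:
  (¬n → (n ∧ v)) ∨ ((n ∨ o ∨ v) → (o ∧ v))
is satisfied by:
  {n: True, o: False, v: False}
  {v: True, n: True, o: False}
  {n: True, o: True, v: False}
  {v: True, n: True, o: True}
  {v: False, o: False, n: False}
  {v: True, o: True, n: False}


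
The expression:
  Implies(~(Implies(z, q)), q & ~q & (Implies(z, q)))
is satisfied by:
  {q: True, z: False}
  {z: False, q: False}
  {z: True, q: True}


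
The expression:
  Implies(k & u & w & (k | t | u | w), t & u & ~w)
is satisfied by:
  {w: False, k: False, u: False}
  {u: True, w: False, k: False}
  {k: True, w: False, u: False}
  {u: True, k: True, w: False}
  {w: True, u: False, k: False}
  {u: True, w: True, k: False}
  {k: True, w: True, u: False}


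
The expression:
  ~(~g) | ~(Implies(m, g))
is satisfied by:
  {m: True, g: True}
  {m: True, g: False}
  {g: True, m: False}


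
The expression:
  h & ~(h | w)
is never true.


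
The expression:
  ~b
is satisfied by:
  {b: False}


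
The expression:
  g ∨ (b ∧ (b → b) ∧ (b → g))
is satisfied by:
  {g: True}


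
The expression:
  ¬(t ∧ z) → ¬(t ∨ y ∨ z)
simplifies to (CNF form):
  (t ∨ ¬y) ∧ (t ∨ ¬z) ∧ (z ∨ ¬t)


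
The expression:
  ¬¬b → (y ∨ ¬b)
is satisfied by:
  {y: True, b: False}
  {b: False, y: False}
  {b: True, y: True}


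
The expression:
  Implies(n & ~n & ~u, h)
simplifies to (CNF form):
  True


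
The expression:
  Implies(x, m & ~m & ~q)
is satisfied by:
  {x: False}


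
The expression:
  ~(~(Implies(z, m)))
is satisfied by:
  {m: True, z: False}
  {z: False, m: False}
  {z: True, m: True}


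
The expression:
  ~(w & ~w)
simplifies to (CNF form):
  True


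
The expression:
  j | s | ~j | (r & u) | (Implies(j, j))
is always true.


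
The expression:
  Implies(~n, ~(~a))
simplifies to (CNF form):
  a | n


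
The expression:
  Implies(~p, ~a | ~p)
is always true.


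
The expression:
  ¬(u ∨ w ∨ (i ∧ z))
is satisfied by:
  {u: False, w: False, z: False, i: False}
  {i: True, u: False, w: False, z: False}
  {z: True, u: False, w: False, i: False}


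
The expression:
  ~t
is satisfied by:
  {t: False}


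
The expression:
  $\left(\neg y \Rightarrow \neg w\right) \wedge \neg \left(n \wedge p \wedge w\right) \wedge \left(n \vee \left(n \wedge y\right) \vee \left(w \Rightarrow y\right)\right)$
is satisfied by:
  {y: True, w: False, p: False, n: False}
  {n: True, y: True, w: False, p: False}
  {p: True, y: True, w: False, n: False}
  {n: True, p: True, y: True, w: False}
  {n: False, y: False, w: False, p: False}
  {n: True, y: False, w: False, p: False}
  {p: True, n: False, y: False, w: False}
  {n: True, p: True, y: False, w: False}
  {w: True, y: True, p: False, n: False}
  {n: True, w: True, y: True, p: False}
  {p: True, w: True, y: True, n: False}


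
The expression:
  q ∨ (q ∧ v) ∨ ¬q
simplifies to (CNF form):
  True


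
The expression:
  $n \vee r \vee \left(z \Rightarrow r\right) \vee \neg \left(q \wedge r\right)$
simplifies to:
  $\text{True}$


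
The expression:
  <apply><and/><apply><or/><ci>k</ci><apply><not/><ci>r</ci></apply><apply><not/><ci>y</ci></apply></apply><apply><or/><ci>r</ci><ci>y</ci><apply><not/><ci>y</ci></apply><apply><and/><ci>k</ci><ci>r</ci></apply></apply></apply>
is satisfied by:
  {k: True, y: False, r: False}
  {k: False, y: False, r: False}
  {r: True, k: True, y: False}
  {r: True, k: False, y: False}
  {y: True, k: True, r: False}
  {y: True, k: False, r: False}
  {y: True, r: True, k: True}


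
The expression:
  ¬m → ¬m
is always true.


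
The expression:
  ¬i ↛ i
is always true.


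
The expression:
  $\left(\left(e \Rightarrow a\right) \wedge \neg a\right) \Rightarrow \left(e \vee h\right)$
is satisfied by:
  {a: True, e: True, h: True}
  {a: True, e: True, h: False}
  {a: True, h: True, e: False}
  {a: True, h: False, e: False}
  {e: True, h: True, a: False}
  {e: True, h: False, a: False}
  {h: True, e: False, a: False}


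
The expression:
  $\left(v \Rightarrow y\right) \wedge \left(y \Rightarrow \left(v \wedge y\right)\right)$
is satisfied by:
  {v: False, y: False}
  {y: True, v: True}


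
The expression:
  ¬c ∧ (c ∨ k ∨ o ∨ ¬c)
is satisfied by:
  {c: False}


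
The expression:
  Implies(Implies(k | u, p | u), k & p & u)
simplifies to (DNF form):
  (k & p & u) | (k & p & ~p) | (k & u & ~u) | (k & ~p & ~u)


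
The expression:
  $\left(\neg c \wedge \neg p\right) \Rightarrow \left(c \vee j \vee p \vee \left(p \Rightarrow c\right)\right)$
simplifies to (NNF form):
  $\text{True}$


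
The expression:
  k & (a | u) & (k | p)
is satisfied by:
  {a: True, u: True, k: True}
  {a: True, k: True, u: False}
  {u: True, k: True, a: False}


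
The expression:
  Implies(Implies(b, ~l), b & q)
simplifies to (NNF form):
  b & (l | q)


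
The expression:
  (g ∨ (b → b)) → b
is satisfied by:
  {b: True}


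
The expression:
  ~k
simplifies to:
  ~k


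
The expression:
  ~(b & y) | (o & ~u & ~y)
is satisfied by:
  {y: False, b: False}
  {b: True, y: False}
  {y: True, b: False}


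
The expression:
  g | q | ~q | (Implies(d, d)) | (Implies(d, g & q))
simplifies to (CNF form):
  True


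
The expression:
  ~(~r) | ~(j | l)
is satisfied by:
  {r: True, j: False, l: False}
  {r: True, l: True, j: False}
  {r: True, j: True, l: False}
  {r: True, l: True, j: True}
  {l: False, j: False, r: False}


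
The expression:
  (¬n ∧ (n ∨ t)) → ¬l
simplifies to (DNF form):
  n ∨ ¬l ∨ ¬t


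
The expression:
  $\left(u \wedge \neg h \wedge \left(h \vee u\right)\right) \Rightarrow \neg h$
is always true.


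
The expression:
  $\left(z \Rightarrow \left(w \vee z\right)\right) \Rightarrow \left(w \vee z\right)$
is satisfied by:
  {z: True, w: True}
  {z: True, w: False}
  {w: True, z: False}


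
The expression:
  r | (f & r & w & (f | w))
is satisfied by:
  {r: True}


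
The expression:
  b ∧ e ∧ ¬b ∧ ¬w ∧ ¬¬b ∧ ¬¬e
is never true.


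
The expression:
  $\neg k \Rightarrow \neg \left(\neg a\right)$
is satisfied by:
  {a: True, k: True}
  {a: True, k: False}
  {k: True, a: False}


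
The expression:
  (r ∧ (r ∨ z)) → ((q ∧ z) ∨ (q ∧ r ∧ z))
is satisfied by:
  {z: True, q: True, r: False}
  {z: True, q: False, r: False}
  {q: True, z: False, r: False}
  {z: False, q: False, r: False}
  {r: True, z: True, q: True}


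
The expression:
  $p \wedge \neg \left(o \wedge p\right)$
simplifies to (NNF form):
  $p \wedge \neg o$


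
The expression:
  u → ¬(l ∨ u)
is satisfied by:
  {u: False}


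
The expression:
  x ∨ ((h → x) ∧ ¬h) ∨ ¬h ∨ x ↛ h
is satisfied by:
  {x: True, h: False}
  {h: False, x: False}
  {h: True, x: True}


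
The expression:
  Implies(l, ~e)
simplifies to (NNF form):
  ~e | ~l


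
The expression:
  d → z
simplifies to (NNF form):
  z ∨ ¬d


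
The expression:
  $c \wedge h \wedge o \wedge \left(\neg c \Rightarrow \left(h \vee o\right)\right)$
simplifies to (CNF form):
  $c \wedge h \wedge o$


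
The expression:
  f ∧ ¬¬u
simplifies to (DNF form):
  f ∧ u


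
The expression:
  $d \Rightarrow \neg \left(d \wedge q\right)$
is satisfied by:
  {q: False, d: False}
  {d: True, q: False}
  {q: True, d: False}


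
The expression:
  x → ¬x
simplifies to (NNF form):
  ¬x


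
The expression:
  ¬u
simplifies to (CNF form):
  ¬u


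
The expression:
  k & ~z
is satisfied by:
  {k: True, z: False}


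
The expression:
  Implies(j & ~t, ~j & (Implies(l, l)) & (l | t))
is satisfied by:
  {t: True, j: False}
  {j: False, t: False}
  {j: True, t: True}


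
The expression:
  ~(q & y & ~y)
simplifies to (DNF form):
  True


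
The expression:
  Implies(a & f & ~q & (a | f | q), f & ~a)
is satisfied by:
  {q: True, a: False, f: False}
  {q: False, a: False, f: False}
  {f: True, q: True, a: False}
  {f: True, q: False, a: False}
  {a: True, q: True, f: False}
  {a: True, q: False, f: False}
  {a: True, f: True, q: True}


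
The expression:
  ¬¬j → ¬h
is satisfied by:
  {h: False, j: False}
  {j: True, h: False}
  {h: True, j: False}


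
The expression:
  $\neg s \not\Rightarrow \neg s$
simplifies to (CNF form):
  $\text{False}$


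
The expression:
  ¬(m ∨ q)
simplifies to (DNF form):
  ¬m ∧ ¬q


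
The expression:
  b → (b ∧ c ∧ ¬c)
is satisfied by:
  {b: False}


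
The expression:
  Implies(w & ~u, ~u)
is always true.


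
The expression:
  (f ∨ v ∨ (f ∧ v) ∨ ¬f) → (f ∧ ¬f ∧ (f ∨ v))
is never true.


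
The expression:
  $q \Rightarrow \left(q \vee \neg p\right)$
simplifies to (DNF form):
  $\text{True}$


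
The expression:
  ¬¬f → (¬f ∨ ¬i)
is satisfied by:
  {i: False, f: False}
  {f: True, i: False}
  {i: True, f: False}


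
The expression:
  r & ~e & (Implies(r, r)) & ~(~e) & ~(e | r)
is never true.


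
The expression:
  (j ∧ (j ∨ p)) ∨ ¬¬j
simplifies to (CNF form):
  j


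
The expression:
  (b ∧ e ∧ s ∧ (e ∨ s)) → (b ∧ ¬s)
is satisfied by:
  {s: False, e: False, b: False}
  {b: True, s: False, e: False}
  {e: True, s: False, b: False}
  {b: True, e: True, s: False}
  {s: True, b: False, e: False}
  {b: True, s: True, e: False}
  {e: True, s: True, b: False}


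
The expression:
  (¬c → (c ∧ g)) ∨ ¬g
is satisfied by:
  {c: True, g: False}
  {g: False, c: False}
  {g: True, c: True}


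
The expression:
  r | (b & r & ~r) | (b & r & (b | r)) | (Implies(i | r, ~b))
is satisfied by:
  {r: True, b: False, i: False}
  {b: False, i: False, r: False}
  {r: True, i: True, b: False}
  {i: True, b: False, r: False}
  {r: True, b: True, i: False}
  {b: True, r: False, i: False}
  {r: True, i: True, b: True}


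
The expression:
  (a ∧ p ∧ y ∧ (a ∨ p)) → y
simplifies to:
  True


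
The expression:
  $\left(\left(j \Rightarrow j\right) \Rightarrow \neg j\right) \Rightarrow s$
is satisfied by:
  {s: True, j: True}
  {s: True, j: False}
  {j: True, s: False}


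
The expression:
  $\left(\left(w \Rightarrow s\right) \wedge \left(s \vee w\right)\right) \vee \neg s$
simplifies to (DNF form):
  $\text{True}$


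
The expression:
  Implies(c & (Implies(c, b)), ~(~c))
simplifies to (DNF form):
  True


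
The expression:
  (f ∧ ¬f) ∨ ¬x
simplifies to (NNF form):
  ¬x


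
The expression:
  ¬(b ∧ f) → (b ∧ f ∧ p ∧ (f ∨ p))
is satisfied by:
  {b: True, f: True}


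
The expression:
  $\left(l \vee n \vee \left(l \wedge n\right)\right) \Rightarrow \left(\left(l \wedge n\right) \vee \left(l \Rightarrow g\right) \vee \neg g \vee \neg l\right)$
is always true.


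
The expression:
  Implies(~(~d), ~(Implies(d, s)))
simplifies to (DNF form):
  ~d | ~s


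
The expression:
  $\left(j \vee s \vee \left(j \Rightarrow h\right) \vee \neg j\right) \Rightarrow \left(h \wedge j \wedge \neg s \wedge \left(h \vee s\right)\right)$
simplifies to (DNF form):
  $h \wedge j \wedge \neg s$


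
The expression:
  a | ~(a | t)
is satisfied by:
  {a: True, t: False}
  {t: False, a: False}
  {t: True, a: True}


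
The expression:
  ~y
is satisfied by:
  {y: False}


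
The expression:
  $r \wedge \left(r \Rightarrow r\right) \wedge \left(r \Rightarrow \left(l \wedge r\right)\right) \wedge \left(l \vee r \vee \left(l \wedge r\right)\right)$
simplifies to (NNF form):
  $l \wedge r$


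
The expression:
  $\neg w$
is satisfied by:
  {w: False}


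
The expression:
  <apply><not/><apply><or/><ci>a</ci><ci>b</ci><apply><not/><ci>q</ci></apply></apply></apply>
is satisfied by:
  {q: True, b: False, a: False}


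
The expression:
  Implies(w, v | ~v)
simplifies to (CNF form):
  True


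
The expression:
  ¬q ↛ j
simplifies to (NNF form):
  j ∨ ¬q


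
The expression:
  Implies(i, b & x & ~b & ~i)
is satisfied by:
  {i: False}


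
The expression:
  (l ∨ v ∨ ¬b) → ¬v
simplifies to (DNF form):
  ¬v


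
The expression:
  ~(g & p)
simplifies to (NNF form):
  ~g | ~p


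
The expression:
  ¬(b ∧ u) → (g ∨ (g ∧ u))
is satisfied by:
  {b: True, g: True, u: True}
  {b: True, g: True, u: False}
  {g: True, u: True, b: False}
  {g: True, u: False, b: False}
  {b: True, u: True, g: False}


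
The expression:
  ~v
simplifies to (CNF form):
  ~v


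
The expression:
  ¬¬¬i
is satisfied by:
  {i: False}


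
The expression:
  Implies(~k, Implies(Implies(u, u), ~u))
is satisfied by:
  {k: True, u: False}
  {u: False, k: False}
  {u: True, k: True}


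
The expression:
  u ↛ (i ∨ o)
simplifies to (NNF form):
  u ∧ ¬i ∧ ¬o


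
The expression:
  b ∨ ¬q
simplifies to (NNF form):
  b ∨ ¬q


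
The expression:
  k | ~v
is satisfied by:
  {k: True, v: False}
  {v: False, k: False}
  {v: True, k: True}


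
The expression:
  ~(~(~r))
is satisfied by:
  {r: False}


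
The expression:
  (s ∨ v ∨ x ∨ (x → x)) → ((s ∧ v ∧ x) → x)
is always true.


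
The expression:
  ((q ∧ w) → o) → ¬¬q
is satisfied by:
  {q: True}


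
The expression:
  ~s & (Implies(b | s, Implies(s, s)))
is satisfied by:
  {s: False}


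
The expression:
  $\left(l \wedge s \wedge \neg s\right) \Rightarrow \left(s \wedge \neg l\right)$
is always true.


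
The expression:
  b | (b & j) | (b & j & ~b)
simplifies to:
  b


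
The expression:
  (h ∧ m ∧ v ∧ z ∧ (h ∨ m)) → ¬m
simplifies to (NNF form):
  ¬h ∨ ¬m ∨ ¬v ∨ ¬z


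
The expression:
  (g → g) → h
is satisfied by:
  {h: True}


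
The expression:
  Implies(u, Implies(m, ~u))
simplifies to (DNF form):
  ~m | ~u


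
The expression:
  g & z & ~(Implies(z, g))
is never true.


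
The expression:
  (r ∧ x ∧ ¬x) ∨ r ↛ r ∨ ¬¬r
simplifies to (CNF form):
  r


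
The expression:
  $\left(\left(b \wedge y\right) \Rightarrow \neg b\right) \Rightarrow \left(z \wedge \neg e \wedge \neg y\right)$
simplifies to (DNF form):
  $\left(b \wedge y\right) \vee \left(y \wedge \neg y\right) \vee \left(b \wedge y \wedge z\right) \vee \left(b \wedge y \wedge \neg e\right) \vee \left(b \wedge z \wedge \neg e\right) \vee \left(y \wedge z \wedge \neg y\right) \vee \left(y \wedge \neg e \wedge \neg y\right) \vee \left(z \wedge \neg e \wedge \neg y\right)$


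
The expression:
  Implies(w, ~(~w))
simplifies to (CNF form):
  True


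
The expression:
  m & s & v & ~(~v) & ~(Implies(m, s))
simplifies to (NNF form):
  False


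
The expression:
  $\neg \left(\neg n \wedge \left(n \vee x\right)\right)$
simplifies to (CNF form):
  $n \vee \neg x$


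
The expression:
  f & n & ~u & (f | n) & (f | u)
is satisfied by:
  {f: True, n: True, u: False}


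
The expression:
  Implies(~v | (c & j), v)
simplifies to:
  v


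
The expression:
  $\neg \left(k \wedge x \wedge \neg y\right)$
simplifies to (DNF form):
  $y \vee \neg k \vee \neg x$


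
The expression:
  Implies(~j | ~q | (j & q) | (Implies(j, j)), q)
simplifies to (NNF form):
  q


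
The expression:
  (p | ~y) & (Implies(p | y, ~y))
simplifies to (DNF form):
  ~y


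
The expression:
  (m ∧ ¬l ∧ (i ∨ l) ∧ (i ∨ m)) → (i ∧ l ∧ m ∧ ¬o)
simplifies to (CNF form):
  l ∨ ¬i ∨ ¬m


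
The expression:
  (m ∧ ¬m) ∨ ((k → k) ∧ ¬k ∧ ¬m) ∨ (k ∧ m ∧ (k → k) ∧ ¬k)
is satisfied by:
  {k: False, m: False}


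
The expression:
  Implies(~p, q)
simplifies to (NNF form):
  p | q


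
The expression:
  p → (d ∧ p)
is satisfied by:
  {d: True, p: False}
  {p: False, d: False}
  {p: True, d: True}


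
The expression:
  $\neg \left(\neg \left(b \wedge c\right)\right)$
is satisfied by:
  {c: True, b: True}


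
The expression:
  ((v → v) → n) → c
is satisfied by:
  {c: True, n: False}
  {n: False, c: False}
  {n: True, c: True}


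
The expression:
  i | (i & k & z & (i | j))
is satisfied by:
  {i: True}


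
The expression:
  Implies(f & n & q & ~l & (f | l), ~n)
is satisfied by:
  {l: True, n: False, q: False, f: False}
  {l: False, n: False, q: False, f: False}
  {f: True, l: True, n: False, q: False}
  {f: True, l: False, n: False, q: False}
  {q: True, l: True, n: False, f: False}
  {q: True, l: False, n: False, f: False}
  {f: True, q: True, l: True, n: False}
  {f: True, q: True, l: False, n: False}
  {n: True, l: True, f: False, q: False}
  {n: True, l: False, f: False, q: False}
  {f: True, n: True, l: True, q: False}
  {f: True, n: True, l: False, q: False}
  {q: True, n: True, l: True, f: False}
  {q: True, n: True, l: False, f: False}
  {q: True, n: True, f: True, l: True}


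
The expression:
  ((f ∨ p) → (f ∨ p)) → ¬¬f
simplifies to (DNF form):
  f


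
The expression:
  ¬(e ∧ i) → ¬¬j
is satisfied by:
  {e: True, j: True, i: True}
  {e: True, j: True, i: False}
  {j: True, i: True, e: False}
  {j: True, i: False, e: False}
  {e: True, i: True, j: False}


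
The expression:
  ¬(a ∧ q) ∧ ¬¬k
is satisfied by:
  {k: True, q: False, a: False}
  {a: True, k: True, q: False}
  {q: True, k: True, a: False}


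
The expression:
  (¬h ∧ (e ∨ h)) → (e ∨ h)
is always true.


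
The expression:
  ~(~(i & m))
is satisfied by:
  {m: True, i: True}


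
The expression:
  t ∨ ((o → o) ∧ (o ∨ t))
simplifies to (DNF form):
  o ∨ t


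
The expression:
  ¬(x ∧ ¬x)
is always true.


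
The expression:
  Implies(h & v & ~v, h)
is always true.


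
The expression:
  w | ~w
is always true.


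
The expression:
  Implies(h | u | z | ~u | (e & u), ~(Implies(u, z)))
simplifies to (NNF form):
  u & ~z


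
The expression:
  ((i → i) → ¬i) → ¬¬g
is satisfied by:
  {i: True, g: True}
  {i: True, g: False}
  {g: True, i: False}


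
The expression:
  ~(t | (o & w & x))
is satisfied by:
  {t: False, w: False, o: False, x: False}
  {x: True, t: False, w: False, o: False}
  {o: True, t: False, w: False, x: False}
  {x: True, o: True, t: False, w: False}
  {w: True, x: False, t: False, o: False}
  {x: True, w: True, t: False, o: False}
  {o: True, w: True, x: False, t: False}


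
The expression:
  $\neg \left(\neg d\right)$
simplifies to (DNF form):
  $d$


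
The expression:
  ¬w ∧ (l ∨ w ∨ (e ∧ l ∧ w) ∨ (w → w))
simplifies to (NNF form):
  ¬w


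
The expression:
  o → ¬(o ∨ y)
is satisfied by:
  {o: False}


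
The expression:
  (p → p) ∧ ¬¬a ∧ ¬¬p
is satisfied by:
  {a: True, p: True}


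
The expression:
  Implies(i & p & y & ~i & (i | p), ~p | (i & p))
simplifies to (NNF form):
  True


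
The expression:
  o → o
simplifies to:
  True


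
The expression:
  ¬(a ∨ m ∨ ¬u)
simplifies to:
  u ∧ ¬a ∧ ¬m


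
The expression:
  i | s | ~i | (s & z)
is always true.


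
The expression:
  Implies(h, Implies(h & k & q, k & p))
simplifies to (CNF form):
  p | ~h | ~k | ~q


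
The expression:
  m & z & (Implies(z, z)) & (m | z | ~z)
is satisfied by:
  {z: True, m: True}


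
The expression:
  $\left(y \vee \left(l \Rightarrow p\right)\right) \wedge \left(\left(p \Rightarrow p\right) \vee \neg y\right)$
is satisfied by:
  {y: True, p: True, l: False}
  {y: True, l: False, p: False}
  {p: True, l: False, y: False}
  {p: False, l: False, y: False}
  {y: True, p: True, l: True}
  {y: True, l: True, p: False}
  {p: True, l: True, y: False}


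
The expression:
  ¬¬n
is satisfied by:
  {n: True}


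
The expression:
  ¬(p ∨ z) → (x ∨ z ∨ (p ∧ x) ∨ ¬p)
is always true.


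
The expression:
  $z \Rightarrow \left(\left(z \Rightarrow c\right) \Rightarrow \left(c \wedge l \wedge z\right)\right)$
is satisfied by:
  {l: True, c: False, z: False}
  {c: False, z: False, l: False}
  {z: True, l: True, c: False}
  {z: True, c: False, l: False}
  {l: True, c: True, z: False}
  {c: True, l: False, z: False}
  {z: True, c: True, l: True}


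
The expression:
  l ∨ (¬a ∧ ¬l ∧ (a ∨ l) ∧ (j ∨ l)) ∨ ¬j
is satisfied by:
  {l: True, j: False}
  {j: False, l: False}
  {j: True, l: True}


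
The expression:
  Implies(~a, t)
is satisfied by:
  {a: True, t: True}
  {a: True, t: False}
  {t: True, a: False}


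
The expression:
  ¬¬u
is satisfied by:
  {u: True}


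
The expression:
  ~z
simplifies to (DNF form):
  ~z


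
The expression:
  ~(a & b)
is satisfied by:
  {a: False, b: False}
  {b: True, a: False}
  {a: True, b: False}


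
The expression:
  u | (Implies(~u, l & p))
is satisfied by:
  {u: True, p: True, l: True}
  {u: True, p: True, l: False}
  {u: True, l: True, p: False}
  {u: True, l: False, p: False}
  {p: True, l: True, u: False}


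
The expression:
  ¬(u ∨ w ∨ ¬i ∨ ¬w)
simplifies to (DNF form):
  False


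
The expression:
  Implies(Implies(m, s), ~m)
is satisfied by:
  {s: False, m: False}
  {m: True, s: False}
  {s: True, m: False}


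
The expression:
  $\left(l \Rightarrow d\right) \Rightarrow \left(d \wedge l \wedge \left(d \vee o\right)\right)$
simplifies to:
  $l$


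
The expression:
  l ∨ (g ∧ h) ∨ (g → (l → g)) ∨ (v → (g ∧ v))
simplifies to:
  True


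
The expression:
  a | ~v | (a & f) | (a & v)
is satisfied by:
  {a: True, v: False}
  {v: False, a: False}
  {v: True, a: True}


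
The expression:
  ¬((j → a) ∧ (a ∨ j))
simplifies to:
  ¬a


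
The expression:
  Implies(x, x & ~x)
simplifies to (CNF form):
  ~x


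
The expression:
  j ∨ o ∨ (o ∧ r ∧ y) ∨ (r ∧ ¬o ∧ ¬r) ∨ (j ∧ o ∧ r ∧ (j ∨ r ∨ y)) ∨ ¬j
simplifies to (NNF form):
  True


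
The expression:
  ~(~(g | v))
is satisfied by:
  {v: True, g: True}
  {v: True, g: False}
  {g: True, v: False}


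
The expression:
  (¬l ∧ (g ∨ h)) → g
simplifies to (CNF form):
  g ∨ l ∨ ¬h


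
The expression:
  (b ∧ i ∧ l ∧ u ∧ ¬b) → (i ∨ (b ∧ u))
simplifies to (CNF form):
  True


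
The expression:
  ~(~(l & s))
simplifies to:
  l & s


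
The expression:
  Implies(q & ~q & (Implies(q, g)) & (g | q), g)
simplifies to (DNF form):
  True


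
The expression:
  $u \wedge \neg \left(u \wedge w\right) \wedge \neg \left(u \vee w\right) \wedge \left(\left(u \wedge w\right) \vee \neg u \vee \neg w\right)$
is never true.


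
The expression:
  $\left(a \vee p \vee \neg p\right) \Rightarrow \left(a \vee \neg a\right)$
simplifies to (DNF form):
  $\text{True}$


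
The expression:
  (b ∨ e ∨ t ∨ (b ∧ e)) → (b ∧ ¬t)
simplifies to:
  ¬t ∧ (b ∨ ¬e)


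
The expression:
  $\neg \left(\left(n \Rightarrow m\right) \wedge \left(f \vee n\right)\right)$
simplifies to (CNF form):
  $\left(n \vee \neg f\right) \wedge \left(n \vee \neg n\right) \wedge \left(\neg f \vee \neg m\right) \wedge \left(\neg m \vee \neg n\right)$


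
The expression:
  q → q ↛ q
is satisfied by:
  {q: False}


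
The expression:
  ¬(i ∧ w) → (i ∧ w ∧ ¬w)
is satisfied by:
  {i: True, w: True}


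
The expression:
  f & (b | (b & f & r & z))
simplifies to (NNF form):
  b & f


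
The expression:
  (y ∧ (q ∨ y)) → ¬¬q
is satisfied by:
  {q: True, y: False}
  {y: False, q: False}
  {y: True, q: True}


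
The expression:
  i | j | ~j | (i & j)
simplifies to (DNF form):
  True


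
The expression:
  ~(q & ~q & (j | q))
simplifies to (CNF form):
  True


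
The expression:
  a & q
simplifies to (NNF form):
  a & q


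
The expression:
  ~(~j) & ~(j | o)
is never true.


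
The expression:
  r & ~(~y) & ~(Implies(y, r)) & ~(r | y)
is never true.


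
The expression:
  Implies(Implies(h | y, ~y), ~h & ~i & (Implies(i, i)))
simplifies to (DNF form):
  y | (~h & ~i)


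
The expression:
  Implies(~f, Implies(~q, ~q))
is always true.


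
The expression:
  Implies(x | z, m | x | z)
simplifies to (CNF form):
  True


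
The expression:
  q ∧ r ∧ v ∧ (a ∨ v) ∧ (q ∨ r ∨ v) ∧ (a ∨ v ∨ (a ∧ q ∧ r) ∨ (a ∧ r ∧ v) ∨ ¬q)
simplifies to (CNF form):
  q ∧ r ∧ v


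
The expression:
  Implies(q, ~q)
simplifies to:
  ~q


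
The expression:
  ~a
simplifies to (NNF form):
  ~a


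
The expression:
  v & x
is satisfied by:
  {x: True, v: True}


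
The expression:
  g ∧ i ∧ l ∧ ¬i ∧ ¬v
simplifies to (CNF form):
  False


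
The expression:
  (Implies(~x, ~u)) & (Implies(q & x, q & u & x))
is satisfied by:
  {q: False, u: False, x: False}
  {x: True, q: False, u: False}
  {q: True, x: False, u: False}
  {u: True, x: True, q: False}
  {u: True, x: True, q: True}


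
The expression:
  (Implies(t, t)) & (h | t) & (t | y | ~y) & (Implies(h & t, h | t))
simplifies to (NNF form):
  h | t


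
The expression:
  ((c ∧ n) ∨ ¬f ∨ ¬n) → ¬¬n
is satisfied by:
  {n: True}


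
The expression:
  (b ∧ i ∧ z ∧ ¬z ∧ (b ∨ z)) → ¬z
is always true.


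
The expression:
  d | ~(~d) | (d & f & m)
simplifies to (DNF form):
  d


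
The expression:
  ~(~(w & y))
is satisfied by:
  {w: True, y: True}


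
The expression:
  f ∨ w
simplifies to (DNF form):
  f ∨ w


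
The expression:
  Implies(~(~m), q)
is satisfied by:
  {q: True, m: False}
  {m: False, q: False}
  {m: True, q: True}


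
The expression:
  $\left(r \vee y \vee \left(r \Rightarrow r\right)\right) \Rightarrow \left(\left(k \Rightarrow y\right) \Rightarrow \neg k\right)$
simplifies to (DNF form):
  $\neg k \vee \neg y$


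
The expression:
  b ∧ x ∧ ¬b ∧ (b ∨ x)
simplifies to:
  False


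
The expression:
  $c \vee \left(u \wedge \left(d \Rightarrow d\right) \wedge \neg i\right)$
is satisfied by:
  {c: True, u: True, i: False}
  {c: True, u: False, i: False}
  {i: True, c: True, u: True}
  {i: True, c: True, u: False}
  {u: True, i: False, c: False}


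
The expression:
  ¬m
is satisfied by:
  {m: False}


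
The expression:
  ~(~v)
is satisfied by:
  {v: True}


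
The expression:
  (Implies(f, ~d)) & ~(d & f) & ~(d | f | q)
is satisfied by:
  {q: False, d: False, f: False}


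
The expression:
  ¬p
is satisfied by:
  {p: False}


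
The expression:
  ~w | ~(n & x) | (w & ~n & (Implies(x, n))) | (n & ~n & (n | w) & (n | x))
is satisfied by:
  {w: False, x: False, n: False}
  {n: True, w: False, x: False}
  {x: True, w: False, n: False}
  {n: True, x: True, w: False}
  {w: True, n: False, x: False}
  {n: True, w: True, x: False}
  {x: True, w: True, n: False}


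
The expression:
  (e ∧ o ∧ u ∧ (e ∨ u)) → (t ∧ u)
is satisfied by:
  {t: True, u: False, e: False, o: False}
  {t: False, u: False, e: False, o: False}
  {t: True, o: True, u: False, e: False}
  {o: True, t: False, u: False, e: False}
  {t: True, e: True, o: False, u: False}
  {e: True, o: False, u: False, t: False}
  {t: True, o: True, e: True, u: False}
  {o: True, e: True, t: False, u: False}
  {t: True, u: True, o: False, e: False}
  {u: True, o: False, e: False, t: False}
  {t: True, o: True, u: True, e: False}
  {o: True, u: True, t: False, e: False}
  {t: True, e: True, u: True, o: False}
  {e: True, u: True, o: False, t: False}
  {t: True, o: True, e: True, u: True}


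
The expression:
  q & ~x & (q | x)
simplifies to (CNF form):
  q & ~x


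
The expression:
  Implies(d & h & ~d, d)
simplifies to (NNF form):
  True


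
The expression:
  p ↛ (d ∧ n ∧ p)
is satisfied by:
  {p: True, d: False, n: False}
  {p: True, n: True, d: False}
  {p: True, d: True, n: False}


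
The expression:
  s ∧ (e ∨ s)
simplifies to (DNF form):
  s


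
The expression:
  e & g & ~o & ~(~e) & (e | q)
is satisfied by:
  {e: True, g: True, o: False}


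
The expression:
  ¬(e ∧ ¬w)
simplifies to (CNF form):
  w ∨ ¬e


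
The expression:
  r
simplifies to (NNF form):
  r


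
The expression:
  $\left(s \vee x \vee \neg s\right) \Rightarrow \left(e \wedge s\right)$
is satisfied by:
  {e: True, s: True}


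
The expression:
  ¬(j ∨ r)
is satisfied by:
  {r: False, j: False}


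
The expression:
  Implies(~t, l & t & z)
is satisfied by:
  {t: True}


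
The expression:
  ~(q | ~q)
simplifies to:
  False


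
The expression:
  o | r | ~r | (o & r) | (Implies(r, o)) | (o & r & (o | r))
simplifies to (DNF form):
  True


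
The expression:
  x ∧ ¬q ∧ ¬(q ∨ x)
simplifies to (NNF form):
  False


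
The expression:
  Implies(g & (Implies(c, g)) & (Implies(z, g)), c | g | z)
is always true.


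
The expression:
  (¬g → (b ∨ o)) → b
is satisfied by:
  {b: True, o: False, g: False}
  {b: True, g: True, o: False}
  {b: True, o: True, g: False}
  {b: True, g: True, o: True}
  {g: False, o: False, b: False}


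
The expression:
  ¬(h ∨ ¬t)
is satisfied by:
  {t: True, h: False}


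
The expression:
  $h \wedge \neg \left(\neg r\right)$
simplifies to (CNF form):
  $h \wedge r$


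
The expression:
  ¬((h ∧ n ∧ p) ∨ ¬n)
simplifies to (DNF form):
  (n ∧ ¬h) ∨ (n ∧ ¬p)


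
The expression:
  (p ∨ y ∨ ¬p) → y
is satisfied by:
  {y: True}


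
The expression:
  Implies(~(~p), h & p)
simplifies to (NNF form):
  h | ~p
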